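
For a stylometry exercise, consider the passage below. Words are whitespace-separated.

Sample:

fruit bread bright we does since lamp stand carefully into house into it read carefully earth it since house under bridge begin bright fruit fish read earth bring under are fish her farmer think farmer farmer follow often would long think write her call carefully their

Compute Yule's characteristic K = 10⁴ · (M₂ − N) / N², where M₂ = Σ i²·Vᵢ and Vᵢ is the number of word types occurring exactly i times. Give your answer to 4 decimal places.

170.1323

Frequencies: carefully:3, farmer:3, fruit:2, bright:2, since:2, into:2, house:2, it:2, read:2, earth:2, under:2, fish:2, her:2, think:2, bread:1, we:1, does:1, lamp:1, stand:1, bridge:1, … (10 more, each freq 1)
N = 46. Frequency spectrum: V_1=16, V_2=12, V_3=2
M₂ = 1²·16 + 2²·12 + 3²·2 = 82
K = 10000 × (82 − 46) / 46² = 170.1323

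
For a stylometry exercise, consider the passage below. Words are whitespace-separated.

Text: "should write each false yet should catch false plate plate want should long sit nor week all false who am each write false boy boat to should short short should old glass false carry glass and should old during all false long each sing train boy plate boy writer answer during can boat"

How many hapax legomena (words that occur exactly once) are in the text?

16

Frequencies: should:6, false:6, each:3, plate:3, boy:3, write:2, long:2, all:2, boat:2, short:2, old:2, glass:2, during:2, yet:1, catch:1, want:1, sit:1, nor:1, week:1, who:1, … (9 more, each freq 1)
Hapax (freq=1): am, and, answer, can, carry, catch, nor, sing, sit, to, train, want, week, who, writer, yet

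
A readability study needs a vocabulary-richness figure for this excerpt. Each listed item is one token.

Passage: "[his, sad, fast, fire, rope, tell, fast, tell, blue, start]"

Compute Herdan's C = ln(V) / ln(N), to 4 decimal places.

N = 10, V = 8.
ln(V) = 2.079442, ln(N) = 2.302585
C = 2.079442 / 2.302585 = 0.9031

0.9031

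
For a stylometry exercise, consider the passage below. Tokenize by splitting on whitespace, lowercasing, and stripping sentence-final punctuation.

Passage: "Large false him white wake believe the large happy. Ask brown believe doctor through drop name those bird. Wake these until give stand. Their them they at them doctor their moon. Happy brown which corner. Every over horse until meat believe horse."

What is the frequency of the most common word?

3

Frequencies: believe:3, large:2, wake:2, happy:2, brown:2, doctor:2, until:2, their:2, them:2, horse:2, false:1, him:1, white:1, the:1, ask:1, through:1, drop:1, name:1, those:1, bird:1, … (11 more, each freq 1)
Most common: 'believe' with frequency 3.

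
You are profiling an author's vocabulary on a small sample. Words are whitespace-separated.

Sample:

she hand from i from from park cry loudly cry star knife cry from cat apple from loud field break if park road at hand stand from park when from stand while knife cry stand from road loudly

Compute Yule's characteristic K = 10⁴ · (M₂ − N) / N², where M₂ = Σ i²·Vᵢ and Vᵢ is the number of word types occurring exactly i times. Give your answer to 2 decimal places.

Frequencies: from:8, cry:4, park:3, stand:3, hand:2, loudly:2, knife:2, road:2, she:1, i:1, star:1, cat:1, apple:1, loud:1, field:1, break:1, if:1, at:1, when:1, while:1
N = 38. Frequency spectrum: V_1=12, V_2=4, V_3=2, V_4=1, V_8=1
M₂ = 1²·12 + 2²·4 + 3²·2 + 4²·1 + 8²·1 = 126
K = 10000 × (126 − 38) / 38² = 609.42

609.42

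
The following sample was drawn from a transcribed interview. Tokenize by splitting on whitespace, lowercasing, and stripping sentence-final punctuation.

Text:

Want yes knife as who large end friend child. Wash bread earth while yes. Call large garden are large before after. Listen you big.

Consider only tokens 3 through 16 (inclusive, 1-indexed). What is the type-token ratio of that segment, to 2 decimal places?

0.93

Segment tokens 3–16: knife, as, who, large, end, friend, child, wash, bread, earth, while, yes, call, large
Segment N = 14, segment V = 13.
TTR = 13 / 14 = 0.93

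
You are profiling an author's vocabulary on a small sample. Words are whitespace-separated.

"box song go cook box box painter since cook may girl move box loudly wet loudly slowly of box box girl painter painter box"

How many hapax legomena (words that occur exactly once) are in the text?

8

Frequencies: box:7, painter:3, cook:2, girl:2, loudly:2, song:1, go:1, since:1, may:1, move:1, wet:1, slowly:1, of:1
Hapax (freq=1): go, may, move, of, since, slowly, song, wet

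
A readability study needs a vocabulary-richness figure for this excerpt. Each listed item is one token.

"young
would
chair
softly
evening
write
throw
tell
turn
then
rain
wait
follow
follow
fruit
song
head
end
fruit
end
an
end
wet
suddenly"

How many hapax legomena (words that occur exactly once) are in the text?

17

Frequencies: end:3, follow:2, fruit:2, young:1, would:1, chair:1, softly:1, evening:1, write:1, throw:1, tell:1, turn:1, then:1, rain:1, wait:1, song:1, head:1, an:1, wet:1, suddenly:1
Hapax (freq=1): an, chair, evening, head, rain, softly, song, suddenly, tell, then, throw, turn, wait, wet, would, write, young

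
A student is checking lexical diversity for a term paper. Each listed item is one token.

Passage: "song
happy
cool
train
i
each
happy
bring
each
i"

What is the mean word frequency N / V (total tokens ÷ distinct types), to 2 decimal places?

N = 10 tokens, V = 7 types.
Mean frequency = N / V = 10 / 7 = 1.43

1.43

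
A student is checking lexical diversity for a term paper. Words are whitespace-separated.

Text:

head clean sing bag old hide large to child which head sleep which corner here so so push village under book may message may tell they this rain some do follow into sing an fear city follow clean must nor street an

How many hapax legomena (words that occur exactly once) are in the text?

26

Frequencies: head:2, clean:2, sing:2, which:2, so:2, may:2, follow:2, an:2, bag:1, old:1, hide:1, large:1, to:1, child:1, sleep:1, corner:1, here:1, push:1, village:1, under:1, … (14 more, each freq 1)
Hapax (freq=1): bag, book, child, city, corner, do, fear, here, hide, into, large, message, must, nor, old, push, rain, sleep, some, street, tell, they, this, to, under, village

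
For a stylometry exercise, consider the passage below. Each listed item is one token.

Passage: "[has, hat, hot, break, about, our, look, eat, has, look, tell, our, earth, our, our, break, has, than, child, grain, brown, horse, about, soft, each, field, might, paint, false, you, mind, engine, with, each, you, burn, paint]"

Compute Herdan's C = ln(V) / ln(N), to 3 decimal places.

0.902

N = 37, V = 26.
ln(V) = 3.258097, ln(N) = 3.610918
C = 3.258097 / 3.610918 = 0.902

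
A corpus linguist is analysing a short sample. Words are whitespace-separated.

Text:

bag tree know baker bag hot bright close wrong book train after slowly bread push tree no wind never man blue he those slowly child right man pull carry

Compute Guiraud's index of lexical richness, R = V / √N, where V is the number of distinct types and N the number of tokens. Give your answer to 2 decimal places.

N = 29, V = 25.
√N = 5.385165
R = 25 / 5.385165 = 4.64

4.64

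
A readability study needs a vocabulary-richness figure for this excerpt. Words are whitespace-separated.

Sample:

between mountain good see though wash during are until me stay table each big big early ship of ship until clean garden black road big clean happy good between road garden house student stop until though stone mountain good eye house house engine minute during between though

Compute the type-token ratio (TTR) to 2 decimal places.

0.62

N = 47 tokens, V = 29 types.
TTR = V / N = 29 / 47 = 0.62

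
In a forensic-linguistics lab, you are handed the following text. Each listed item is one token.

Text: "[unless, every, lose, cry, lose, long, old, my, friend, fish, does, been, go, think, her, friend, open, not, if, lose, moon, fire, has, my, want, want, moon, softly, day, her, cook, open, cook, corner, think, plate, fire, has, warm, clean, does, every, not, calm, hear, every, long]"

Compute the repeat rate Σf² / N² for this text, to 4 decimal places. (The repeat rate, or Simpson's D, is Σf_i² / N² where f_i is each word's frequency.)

Frequencies: every:3, lose:3, long:2, my:2, friend:2, does:2, think:2, her:2, open:2, not:2, moon:2, fire:2, has:2, want:2, cook:2, unless:1, cry:1, old:1, fish:1, been:1, … (10 more, each freq 1)
Σf² = 85; N² = 2209
Repeat rate = 85 / 2209 = 0.0385

0.0385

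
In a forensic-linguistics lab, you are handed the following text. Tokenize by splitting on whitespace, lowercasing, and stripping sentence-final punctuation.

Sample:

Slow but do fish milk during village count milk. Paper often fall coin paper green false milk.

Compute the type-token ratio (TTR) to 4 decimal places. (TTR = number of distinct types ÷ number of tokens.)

0.8235

N = 17 tokens, V = 14 types.
TTR = V / N = 14 / 17 = 0.8235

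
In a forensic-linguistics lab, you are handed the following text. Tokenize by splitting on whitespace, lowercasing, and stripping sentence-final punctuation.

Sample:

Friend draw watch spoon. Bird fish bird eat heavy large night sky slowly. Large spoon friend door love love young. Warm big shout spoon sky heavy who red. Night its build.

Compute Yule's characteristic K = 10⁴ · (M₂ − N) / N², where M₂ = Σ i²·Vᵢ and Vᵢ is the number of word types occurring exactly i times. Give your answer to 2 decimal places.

208.12

Frequencies: spoon:3, friend:2, bird:2, heavy:2, large:2, night:2, sky:2, love:2, draw:1, watch:1, fish:1, eat:1, slowly:1, door:1, young:1, warm:1, big:1, shout:1, who:1, red:1, … (2 more, each freq 1)
N = 31. Frequency spectrum: V_1=14, V_2=7, V_3=1
M₂ = 1²·14 + 2²·7 + 3²·1 = 51
K = 10000 × (51 − 31) / 31² = 208.12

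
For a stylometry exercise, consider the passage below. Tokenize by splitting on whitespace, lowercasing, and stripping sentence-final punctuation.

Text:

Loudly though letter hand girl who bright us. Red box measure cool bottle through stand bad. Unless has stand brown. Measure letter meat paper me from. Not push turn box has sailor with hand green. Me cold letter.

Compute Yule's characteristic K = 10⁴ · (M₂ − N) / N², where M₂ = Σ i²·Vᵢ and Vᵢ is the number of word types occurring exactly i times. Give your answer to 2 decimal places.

Frequencies: letter:3, hand:2, box:2, measure:2, stand:2, has:2, me:2, loudly:1, though:1, girl:1, who:1, bright:1, us:1, red:1, cool:1, bottle:1, through:1, bad:1, unless:1, brown:1, … (10 more, each freq 1)
N = 38. Frequency spectrum: V_1=23, V_2=6, V_3=1
M₂ = 1²·23 + 2²·6 + 3²·1 = 56
K = 10000 × (56 − 38) / 38² = 124.65

124.65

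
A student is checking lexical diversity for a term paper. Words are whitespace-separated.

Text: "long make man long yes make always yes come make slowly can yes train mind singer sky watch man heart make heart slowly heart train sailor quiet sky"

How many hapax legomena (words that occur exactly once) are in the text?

Frequencies: make:4, yes:3, heart:3, long:2, man:2, slowly:2, train:2, sky:2, always:1, come:1, can:1, mind:1, singer:1, watch:1, sailor:1, quiet:1
Hapax (freq=1): always, can, come, mind, quiet, sailor, singer, watch

8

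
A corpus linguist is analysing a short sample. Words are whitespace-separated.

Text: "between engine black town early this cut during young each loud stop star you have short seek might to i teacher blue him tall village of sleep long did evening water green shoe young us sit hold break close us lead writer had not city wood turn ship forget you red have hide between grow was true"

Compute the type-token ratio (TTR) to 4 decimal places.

0.9123

N = 57 tokens, V = 52 types.
TTR = V / N = 52 / 57 = 0.9123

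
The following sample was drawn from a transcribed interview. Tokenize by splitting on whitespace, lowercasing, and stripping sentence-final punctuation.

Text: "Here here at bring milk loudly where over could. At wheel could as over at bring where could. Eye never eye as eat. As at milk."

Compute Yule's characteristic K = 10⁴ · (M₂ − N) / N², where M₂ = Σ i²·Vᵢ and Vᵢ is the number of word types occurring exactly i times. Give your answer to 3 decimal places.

Frequencies: at:4, could:3, as:3, here:2, bring:2, milk:2, where:2, over:2, eye:2, loudly:1, wheel:1, never:1, eat:1
N = 26. Frequency spectrum: V_1=4, V_2=6, V_3=2, V_4=1
M₂ = 1²·4 + 2²·6 + 3²·2 + 4²·1 = 62
K = 10000 × (62 − 26) / 26² = 532.544

532.544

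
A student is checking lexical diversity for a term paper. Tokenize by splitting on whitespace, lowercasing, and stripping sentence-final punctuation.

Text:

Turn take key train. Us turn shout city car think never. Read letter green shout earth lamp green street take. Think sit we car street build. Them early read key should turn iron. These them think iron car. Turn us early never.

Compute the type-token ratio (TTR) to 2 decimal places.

0.57

N = 42 tokens, V = 24 types.
TTR = V / N = 24 / 42 = 0.57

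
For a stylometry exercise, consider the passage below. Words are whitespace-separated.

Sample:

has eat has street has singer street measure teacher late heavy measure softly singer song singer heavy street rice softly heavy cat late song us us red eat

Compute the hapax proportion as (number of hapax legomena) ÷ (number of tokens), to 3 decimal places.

Frequencies: has:3, street:3, singer:3, heavy:3, eat:2, measure:2, late:2, softly:2, song:2, us:2, teacher:1, rice:1, cat:1, red:1
Hapax count = 4; token count = 28.
Ratio = 4 / 28 = 0.143

0.143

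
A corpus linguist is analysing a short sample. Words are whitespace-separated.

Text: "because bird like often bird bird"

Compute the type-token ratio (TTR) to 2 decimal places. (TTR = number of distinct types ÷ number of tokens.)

N = 6 tokens, V = 4 types.
TTR = V / N = 4 / 6 = 0.67

0.67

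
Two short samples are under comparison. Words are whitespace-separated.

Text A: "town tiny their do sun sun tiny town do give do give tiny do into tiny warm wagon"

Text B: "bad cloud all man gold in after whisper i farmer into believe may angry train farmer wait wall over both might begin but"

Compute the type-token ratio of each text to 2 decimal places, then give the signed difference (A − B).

-0.46

TTR(A) = 9/18 = 0.50
TTR(B) = 22/23 = 0.96
Difference = 0.50 − 0.96 = -0.46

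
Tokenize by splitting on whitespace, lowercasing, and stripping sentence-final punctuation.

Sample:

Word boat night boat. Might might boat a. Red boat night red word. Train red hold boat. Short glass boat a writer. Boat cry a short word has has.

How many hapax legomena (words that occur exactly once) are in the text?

5

Frequencies: boat:7, word:3, a:3, red:3, night:2, might:2, short:2, has:2, train:1, hold:1, glass:1, writer:1, cry:1
Hapax (freq=1): cry, glass, hold, train, writer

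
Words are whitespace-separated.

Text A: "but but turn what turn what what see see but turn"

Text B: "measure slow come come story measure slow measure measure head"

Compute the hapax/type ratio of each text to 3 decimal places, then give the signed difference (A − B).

A: hapax=0, V=4, ratio=0.000
B: hapax=2, V=5, ratio=0.400
Difference = 0.000 − 0.400 = -0.400

-0.400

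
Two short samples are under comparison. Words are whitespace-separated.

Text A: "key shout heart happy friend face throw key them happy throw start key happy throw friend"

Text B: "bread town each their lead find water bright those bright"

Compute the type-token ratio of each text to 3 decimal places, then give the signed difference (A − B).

-0.337

TTR(A) = 9/16 = 0.563
TTR(B) = 9/10 = 0.900
Difference = 0.563 − 0.900 = -0.337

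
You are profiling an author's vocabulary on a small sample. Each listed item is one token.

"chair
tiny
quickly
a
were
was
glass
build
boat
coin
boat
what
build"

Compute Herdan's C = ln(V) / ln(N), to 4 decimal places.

0.9349

N = 13, V = 11.
ln(V) = 2.397895, ln(N) = 2.564949
C = 2.397895 / 2.564949 = 0.9349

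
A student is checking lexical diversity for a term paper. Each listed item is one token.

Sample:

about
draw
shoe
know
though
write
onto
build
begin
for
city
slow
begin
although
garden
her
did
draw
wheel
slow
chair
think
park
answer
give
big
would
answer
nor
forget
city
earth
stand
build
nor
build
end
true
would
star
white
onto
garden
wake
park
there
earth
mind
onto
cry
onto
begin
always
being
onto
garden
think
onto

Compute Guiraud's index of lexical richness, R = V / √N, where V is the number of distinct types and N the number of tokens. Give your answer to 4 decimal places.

N = 58, V = 38.
√N = 7.615773
R = 38 / 7.615773 = 4.9896

4.9896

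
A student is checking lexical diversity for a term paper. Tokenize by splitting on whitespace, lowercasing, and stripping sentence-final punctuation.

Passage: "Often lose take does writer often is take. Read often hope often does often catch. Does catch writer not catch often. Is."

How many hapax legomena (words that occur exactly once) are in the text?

Frequencies: often:6, does:3, catch:3, take:2, writer:2, is:2, lose:1, read:1, hope:1, not:1
Hapax (freq=1): hope, lose, not, read

4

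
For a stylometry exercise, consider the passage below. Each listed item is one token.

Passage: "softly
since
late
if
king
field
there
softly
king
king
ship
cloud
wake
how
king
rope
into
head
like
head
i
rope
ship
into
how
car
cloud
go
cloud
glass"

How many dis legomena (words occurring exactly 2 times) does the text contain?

Frequencies: king:4, cloud:3, softly:2, ship:2, how:2, rope:2, into:2, head:2, since:1, late:1, if:1, field:1, there:1, wake:1, like:1, i:1, car:1, go:1, glass:1
Words with frequency 2: head, how, into, rope, ship, softly

6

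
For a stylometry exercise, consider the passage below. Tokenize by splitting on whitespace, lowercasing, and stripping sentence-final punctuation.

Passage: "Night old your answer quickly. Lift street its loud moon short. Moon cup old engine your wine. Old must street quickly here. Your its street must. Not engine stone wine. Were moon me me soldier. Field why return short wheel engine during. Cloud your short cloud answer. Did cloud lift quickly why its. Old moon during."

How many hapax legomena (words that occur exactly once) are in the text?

12

Frequencies: old:4, your:4, moon:4, quickly:3, street:3, its:3, short:3, engine:3, cloud:3, answer:2, lift:2, wine:2, must:2, me:2, why:2, during:2, night:1, loud:1, cup:1, here:1, … (8 more, each freq 1)
Hapax (freq=1): cup, did, field, here, loud, night, not, return, soldier, stone, were, wheel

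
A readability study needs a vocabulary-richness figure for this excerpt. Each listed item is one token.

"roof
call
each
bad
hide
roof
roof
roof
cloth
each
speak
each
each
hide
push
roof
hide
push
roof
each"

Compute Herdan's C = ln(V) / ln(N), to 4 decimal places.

0.6941

N = 20, V = 8.
ln(V) = 2.079442, ln(N) = 2.995732
C = 2.079442 / 2.995732 = 0.6941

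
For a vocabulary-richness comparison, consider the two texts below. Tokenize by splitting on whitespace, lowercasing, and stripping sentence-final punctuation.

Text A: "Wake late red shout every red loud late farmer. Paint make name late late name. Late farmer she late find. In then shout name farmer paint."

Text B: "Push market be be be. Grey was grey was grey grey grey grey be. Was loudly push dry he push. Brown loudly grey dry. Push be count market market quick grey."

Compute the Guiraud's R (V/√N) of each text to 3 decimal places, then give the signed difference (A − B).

A: V=14, N=26, R=2.746
B: V=11, N=31, R=1.976
Difference = 2.746 − 1.976 = 0.770

0.770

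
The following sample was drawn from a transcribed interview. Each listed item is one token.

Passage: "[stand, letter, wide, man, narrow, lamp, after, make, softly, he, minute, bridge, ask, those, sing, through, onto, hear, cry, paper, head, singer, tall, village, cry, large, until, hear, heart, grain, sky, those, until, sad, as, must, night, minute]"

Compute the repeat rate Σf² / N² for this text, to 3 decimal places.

0.033

Frequencies: minute:2, those:2, hear:2, cry:2, until:2, stand:1, letter:1, wide:1, man:1, narrow:1, lamp:1, after:1, make:1, softly:1, he:1, bridge:1, ask:1, sing:1, through:1, onto:1, … (13 more, each freq 1)
Σf² = 48; N² = 1444
Repeat rate = 48 / 1444 = 0.033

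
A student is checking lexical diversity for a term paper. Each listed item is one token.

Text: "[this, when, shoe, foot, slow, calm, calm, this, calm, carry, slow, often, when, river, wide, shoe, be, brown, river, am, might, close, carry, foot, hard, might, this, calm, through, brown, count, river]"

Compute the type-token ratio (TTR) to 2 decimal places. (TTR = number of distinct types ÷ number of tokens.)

0.56

N = 32 tokens, V = 18 types.
TTR = V / N = 18 / 32 = 0.56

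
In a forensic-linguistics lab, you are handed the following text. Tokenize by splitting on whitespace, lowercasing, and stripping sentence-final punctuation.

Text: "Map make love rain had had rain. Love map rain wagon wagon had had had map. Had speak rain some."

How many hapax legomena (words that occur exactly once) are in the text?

Frequencies: had:6, rain:4, map:3, love:2, wagon:2, make:1, speak:1, some:1
Hapax (freq=1): make, some, speak

3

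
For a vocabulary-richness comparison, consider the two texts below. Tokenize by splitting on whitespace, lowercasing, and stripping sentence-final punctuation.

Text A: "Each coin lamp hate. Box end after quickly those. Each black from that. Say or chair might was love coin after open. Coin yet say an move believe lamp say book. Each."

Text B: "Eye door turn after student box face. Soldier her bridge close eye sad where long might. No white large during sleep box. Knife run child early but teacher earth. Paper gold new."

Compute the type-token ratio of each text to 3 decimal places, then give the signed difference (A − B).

TTR(A) = 24/32 = 0.750
TTR(B) = 30/32 = 0.938
Difference = 0.750 − 0.938 = -0.188

-0.188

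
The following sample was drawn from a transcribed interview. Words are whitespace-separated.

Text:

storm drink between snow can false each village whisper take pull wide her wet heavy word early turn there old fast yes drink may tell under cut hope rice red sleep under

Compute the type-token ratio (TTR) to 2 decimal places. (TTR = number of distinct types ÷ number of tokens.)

0.94

N = 32 tokens, V = 30 types.
TTR = V / N = 30 / 32 = 0.94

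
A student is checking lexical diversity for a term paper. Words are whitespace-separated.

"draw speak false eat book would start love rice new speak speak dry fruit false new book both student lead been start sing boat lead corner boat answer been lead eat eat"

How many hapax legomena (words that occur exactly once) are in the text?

11

Frequencies: speak:3, eat:3, lead:3, false:2, book:2, start:2, new:2, been:2, boat:2, draw:1, would:1, love:1, rice:1, dry:1, fruit:1, both:1, student:1, sing:1, corner:1, answer:1
Hapax (freq=1): answer, both, corner, draw, dry, fruit, love, rice, sing, student, would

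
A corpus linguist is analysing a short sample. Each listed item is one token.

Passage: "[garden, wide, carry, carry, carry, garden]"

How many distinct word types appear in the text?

3

Distinct types: {carry, garden, wide}
V = 3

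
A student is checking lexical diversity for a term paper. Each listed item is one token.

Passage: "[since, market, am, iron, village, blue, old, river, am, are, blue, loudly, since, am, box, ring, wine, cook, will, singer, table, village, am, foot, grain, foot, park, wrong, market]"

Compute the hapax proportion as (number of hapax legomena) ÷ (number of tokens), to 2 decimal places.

0.52

Frequencies: am:4, since:2, market:2, village:2, blue:2, foot:2, iron:1, old:1, river:1, are:1, loudly:1, box:1, ring:1, wine:1, cook:1, will:1, singer:1, table:1, grain:1, park:1, … (1 more, each freq 1)
Hapax count = 15; token count = 29.
Ratio = 15 / 29 = 0.52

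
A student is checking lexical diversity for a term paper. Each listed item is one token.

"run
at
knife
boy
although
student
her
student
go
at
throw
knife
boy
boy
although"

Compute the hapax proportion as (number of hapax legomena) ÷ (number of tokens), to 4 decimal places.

Frequencies: boy:3, at:2, knife:2, although:2, student:2, run:1, her:1, go:1, throw:1
Hapax count = 4; token count = 15.
Ratio = 4 / 15 = 0.2667

0.2667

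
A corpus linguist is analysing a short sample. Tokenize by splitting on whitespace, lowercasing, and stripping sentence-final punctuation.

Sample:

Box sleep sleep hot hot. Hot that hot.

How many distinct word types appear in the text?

4

Distinct types: {box, hot, sleep, that}
V = 4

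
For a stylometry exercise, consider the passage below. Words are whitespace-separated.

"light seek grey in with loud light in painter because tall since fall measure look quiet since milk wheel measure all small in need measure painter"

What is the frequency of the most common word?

Frequencies: in:3, measure:3, light:2, painter:2, since:2, seek:1, grey:1, with:1, loud:1, because:1, tall:1, fall:1, look:1, quiet:1, milk:1, wheel:1, all:1, small:1, need:1
Most common: 'in' with frequency 3.

3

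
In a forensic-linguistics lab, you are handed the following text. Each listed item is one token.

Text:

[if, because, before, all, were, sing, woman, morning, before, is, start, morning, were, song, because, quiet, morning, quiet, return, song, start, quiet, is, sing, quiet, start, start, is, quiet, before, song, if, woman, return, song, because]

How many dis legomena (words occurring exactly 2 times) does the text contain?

5

Frequencies: quiet:5, start:4, song:4, because:3, before:3, morning:3, is:3, if:2, were:2, sing:2, woman:2, return:2, all:1
Words with frequency 2: if, return, sing, were, woman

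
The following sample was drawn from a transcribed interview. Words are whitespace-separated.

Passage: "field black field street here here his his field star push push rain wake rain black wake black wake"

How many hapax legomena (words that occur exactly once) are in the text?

Frequencies: field:3, black:3, wake:3, here:2, his:2, push:2, rain:2, street:1, star:1
Hapax (freq=1): star, street

2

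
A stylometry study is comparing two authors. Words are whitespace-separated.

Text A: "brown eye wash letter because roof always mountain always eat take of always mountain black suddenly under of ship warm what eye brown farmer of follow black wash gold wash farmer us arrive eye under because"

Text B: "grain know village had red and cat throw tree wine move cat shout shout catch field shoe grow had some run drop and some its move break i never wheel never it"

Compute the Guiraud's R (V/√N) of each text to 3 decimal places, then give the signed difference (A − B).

A: V=22, N=36, R=3.667
B: V=25, N=32, R=4.419
Difference = 3.667 − 4.419 = -0.752

-0.752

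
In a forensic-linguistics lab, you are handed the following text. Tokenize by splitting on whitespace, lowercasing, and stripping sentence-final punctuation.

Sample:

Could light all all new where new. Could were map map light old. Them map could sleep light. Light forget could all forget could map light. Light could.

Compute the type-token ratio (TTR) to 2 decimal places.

N = 28 tokens, V = 11 types.
TTR = V / N = 11 / 28 = 0.39

0.39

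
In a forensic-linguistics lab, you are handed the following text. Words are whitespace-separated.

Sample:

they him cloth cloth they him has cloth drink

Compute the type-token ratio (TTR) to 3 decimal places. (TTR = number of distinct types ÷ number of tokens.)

0.556

N = 9 tokens, V = 5 types.
TTR = V / N = 5 / 9 = 0.556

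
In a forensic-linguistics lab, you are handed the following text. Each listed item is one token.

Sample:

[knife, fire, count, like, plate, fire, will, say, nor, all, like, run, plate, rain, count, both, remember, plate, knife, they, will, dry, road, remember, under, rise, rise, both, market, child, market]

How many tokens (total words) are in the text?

31

Tokens: knife, fire, count, like, plate, fire, will, say, nor, all, like, run, plate, rain, count, both, remember, plate, knife, they, will, dry, road, remember, under, rise, rise, both, market, child, market
N = 31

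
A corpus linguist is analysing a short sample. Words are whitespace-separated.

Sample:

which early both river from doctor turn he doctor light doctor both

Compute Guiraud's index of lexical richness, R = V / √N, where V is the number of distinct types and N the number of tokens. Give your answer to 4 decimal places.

N = 12, V = 9.
√N = 3.464102
R = 9 / 3.464102 = 2.5981

2.5981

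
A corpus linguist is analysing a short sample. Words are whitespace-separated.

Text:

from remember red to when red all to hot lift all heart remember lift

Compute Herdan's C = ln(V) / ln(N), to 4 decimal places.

0.8326

N = 14, V = 9.
ln(V) = 2.197225, ln(N) = 2.639057
C = 2.197225 / 2.639057 = 0.8326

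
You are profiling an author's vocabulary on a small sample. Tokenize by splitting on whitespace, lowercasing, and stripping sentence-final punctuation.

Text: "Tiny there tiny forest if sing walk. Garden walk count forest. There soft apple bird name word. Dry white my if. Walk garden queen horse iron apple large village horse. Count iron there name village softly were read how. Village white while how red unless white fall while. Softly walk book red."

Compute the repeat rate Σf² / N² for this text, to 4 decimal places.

Frequencies: walk:4, there:3, white:3, village:3, tiny:2, forest:2, if:2, garden:2, count:2, apple:2, name:2, horse:2, iron:2, softly:2, how:2, while:2, red:2, sing:1, soft:1, bird:1, … (10 more, each freq 1)
Σf² = 108; N² = 2704
Repeat rate = 108 / 2704 = 0.0399

0.0399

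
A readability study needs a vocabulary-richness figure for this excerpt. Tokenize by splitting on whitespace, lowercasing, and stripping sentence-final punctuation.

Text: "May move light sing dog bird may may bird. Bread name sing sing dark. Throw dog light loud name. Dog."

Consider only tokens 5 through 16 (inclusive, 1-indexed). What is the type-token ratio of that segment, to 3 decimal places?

Segment tokens 5–16: dog, bird, may, may, bird, bread, name, sing, sing, dark, throw, dog
Segment N = 12, segment V = 8.
TTR = 8 / 12 = 0.667

0.667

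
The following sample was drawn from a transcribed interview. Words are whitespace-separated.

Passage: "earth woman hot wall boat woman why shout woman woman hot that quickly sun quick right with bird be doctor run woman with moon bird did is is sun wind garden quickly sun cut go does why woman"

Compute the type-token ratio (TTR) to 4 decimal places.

N = 38 tokens, V = 25 types.
TTR = V / N = 25 / 38 = 0.6579

0.6579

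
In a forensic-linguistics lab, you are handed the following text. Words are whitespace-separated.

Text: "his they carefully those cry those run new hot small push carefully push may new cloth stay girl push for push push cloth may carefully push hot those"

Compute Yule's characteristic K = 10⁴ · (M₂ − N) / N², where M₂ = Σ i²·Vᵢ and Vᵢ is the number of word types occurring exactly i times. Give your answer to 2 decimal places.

637.76

Frequencies: push:6, carefully:3, those:3, new:2, hot:2, may:2, cloth:2, his:1, they:1, cry:1, run:1, small:1, stay:1, girl:1, for:1
N = 28. Frequency spectrum: V_1=8, V_2=4, V_3=2, V_6=1
M₂ = 1²·8 + 2²·4 + 3²·2 + 6²·1 = 78
K = 10000 × (78 − 28) / 28² = 637.76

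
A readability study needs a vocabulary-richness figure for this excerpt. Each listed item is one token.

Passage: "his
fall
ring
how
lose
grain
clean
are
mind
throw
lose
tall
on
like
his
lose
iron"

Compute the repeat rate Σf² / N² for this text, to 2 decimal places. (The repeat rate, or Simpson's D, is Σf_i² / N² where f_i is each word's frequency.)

Frequencies: lose:3, his:2, fall:1, ring:1, how:1, grain:1, clean:1, are:1, mind:1, throw:1, tall:1, on:1, like:1, iron:1
Σf² = 25; N² = 289
Repeat rate = 25 / 289 = 0.09

0.09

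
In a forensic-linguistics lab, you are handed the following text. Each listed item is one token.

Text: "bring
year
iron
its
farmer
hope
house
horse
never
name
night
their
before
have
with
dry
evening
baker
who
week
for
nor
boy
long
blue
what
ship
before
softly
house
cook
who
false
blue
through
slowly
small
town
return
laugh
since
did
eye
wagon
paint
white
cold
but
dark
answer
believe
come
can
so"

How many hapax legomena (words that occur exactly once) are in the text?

46

Frequencies: house:2, before:2, who:2, blue:2, bring:1, year:1, iron:1, its:1, farmer:1, hope:1, horse:1, never:1, name:1, night:1, their:1, have:1, with:1, dry:1, evening:1, baker:1, … (30 more, each freq 1)
Hapax (freq=1): answer, baker, believe, boy, bring, but, can, cold, come, cook, dark, did, dry, evening, eye, false, farmer, for, have, hope, horse, iron, its, laugh, long, name, never, night, nor, paint, return, ship, since, slowly, small, so, softly, their, through, town, wagon, week, what, white, with, year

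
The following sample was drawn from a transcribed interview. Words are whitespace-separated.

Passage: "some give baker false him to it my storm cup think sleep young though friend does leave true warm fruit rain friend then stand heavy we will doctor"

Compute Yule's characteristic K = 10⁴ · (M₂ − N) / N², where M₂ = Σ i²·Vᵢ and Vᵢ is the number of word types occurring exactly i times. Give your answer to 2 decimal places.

25.51

Frequencies: friend:2, some:1, give:1, baker:1, false:1, him:1, to:1, it:1, my:1, storm:1, cup:1, think:1, sleep:1, young:1, though:1, does:1, leave:1, true:1, warm:1, fruit:1, … (7 more, each freq 1)
N = 28. Frequency spectrum: V_1=26, V_2=1
M₂ = 1²·26 + 2²·1 = 30
K = 10000 × (30 − 28) / 28² = 25.51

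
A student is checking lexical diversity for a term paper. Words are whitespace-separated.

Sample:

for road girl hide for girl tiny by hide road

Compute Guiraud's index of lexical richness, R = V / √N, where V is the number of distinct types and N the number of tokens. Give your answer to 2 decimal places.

N = 10, V = 6.
√N = 3.162278
R = 6 / 3.162278 = 1.90

1.90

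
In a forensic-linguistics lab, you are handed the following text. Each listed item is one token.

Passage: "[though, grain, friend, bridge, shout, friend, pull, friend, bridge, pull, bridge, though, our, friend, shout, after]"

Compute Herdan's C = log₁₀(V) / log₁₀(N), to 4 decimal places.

N = 16, V = 8.
log₁₀(V) = 0.903090, log₁₀(N) = 1.204120
C = 0.903090 / 1.204120 = 0.7500

0.7500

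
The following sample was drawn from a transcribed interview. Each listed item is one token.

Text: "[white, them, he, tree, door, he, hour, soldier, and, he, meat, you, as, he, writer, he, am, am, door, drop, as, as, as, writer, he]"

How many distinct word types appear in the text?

Distinct types: {am, and, as, door, drop, he, hour, meat, soldier, them, tree, white, writer, you}
V = 14

14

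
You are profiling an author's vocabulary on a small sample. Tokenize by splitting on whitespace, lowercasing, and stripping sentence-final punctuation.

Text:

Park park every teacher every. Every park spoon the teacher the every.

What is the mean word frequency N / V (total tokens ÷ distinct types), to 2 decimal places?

2.40

N = 12 tokens, V = 5 types.
Mean frequency = N / V = 12 / 5 = 2.40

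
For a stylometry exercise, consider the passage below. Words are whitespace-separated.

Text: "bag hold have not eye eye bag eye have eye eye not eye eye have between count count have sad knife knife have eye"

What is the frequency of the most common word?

Frequencies: eye:8, have:5, bag:2, not:2, count:2, knife:2, hold:1, between:1, sad:1
Most common: 'eye' with frequency 8.

8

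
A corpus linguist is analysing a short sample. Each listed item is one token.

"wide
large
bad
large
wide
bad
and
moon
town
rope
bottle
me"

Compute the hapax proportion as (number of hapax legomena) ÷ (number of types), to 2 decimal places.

Frequencies: wide:2, large:2, bad:2, and:1, moon:1, town:1, rope:1, bottle:1, me:1
Hapax count = 6; type count = 9.
Ratio = 6 / 9 = 0.67

0.67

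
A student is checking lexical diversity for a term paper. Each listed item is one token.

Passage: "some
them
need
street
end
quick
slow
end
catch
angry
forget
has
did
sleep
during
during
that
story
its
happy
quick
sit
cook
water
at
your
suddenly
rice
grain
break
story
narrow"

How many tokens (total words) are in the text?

Tokens: some, them, need, street, end, quick, slow, end, catch, angry, forget, has, did, sleep, during, during, that, story, its, happy, quick, sit, cook, water, at, your, suddenly, rice, grain, break, story, narrow
N = 32

32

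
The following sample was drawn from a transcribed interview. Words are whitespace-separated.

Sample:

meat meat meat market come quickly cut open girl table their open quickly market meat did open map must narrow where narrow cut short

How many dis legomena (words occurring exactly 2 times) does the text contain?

Frequencies: meat:4, open:3, market:2, quickly:2, cut:2, narrow:2, come:1, girl:1, table:1, their:1, did:1, map:1, must:1, where:1, short:1
Words with frequency 2: cut, market, narrow, quickly

4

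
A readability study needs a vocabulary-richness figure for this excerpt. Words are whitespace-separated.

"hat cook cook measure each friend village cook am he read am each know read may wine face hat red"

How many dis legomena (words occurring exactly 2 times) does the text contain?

Frequencies: cook:3, hat:2, each:2, am:2, read:2, measure:1, friend:1, village:1, he:1, know:1, may:1, wine:1, face:1, red:1
Words with frequency 2: am, each, hat, read

4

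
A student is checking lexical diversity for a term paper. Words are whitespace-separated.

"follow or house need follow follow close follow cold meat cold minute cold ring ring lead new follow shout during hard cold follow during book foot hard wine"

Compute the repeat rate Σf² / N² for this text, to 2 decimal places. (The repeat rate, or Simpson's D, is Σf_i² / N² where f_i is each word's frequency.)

Frequencies: follow:6, cold:4, ring:2, during:2, hard:2, or:1, house:1, need:1, close:1, meat:1, minute:1, lead:1, new:1, shout:1, book:1, foot:1, wine:1
Σf² = 76; N² = 784
Repeat rate = 76 / 784 = 0.10

0.10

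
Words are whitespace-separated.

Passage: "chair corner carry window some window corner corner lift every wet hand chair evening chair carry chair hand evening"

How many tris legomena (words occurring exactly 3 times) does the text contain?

1

Frequencies: chair:4, corner:3, carry:2, window:2, hand:2, evening:2, some:1, lift:1, every:1, wet:1
Words with frequency 3: corner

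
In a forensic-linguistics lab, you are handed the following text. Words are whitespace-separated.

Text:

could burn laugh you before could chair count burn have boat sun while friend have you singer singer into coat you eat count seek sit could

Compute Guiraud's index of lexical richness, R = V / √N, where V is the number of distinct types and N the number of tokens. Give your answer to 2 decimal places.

N = 26, V = 18.
√N = 5.099020
R = 18 / 5.099020 = 3.53

3.53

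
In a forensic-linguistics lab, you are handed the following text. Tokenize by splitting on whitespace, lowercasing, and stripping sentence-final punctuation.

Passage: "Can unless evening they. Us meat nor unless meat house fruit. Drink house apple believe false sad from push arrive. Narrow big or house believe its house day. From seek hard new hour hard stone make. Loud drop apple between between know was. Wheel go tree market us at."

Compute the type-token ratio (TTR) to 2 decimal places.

N = 49 tokens, V = 38 types.
TTR = V / N = 38 / 49 = 0.78

0.78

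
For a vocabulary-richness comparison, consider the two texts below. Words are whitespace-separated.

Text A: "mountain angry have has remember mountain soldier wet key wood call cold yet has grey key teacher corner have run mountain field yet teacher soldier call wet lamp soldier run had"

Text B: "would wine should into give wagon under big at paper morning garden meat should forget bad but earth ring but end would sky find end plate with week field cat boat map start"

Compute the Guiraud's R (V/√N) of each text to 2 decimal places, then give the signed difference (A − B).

A: V=19, N=31, R=3.41
B: V=29, N=33, R=5.05
Difference = 3.41 − 5.05 = -1.64

-1.64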